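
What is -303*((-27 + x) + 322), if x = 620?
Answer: -277245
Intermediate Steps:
-303*((-27 + x) + 322) = -303*((-27 + 620) + 322) = -303*(593 + 322) = -303*915 = -277245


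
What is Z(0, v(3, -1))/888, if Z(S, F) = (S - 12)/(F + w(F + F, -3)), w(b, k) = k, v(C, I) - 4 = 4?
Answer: -1/370 ≈ -0.0027027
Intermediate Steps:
v(C, I) = 8 (v(C, I) = 4 + 4 = 8)
Z(S, F) = (-12 + S)/(-3 + F) (Z(S, F) = (S - 12)/(F - 3) = (-12 + S)/(-3 + F))
Z(0, v(3, -1))/888 = ((-12 + 0)/(-3 + 8))/888 = (-12/5)*(1/888) = ((1/5)*(-12))*(1/888) = -12/5*1/888 = -1/370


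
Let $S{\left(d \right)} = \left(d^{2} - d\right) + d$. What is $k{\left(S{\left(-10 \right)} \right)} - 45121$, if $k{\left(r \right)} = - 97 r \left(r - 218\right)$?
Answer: $1099479$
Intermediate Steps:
$S{\left(d \right)} = d^{2}$
$k{\left(r \right)} = - 97 r \left(-218 + r\right)$
$k{\left(S{\left(-10 \right)} \right)} - 45121 = 97 \left(-10\right)^{2} \left(218 - \left(-10\right)^{2}\right) - 45121 = 97 \cdot 100 \left(218 - 100\right) - 45121 = 97 \cdot 100 \cdot 118 - 45121 = 1144600 - 45121 = 1099479$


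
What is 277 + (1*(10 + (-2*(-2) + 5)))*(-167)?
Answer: -2896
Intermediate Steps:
277 + (1*(10 + (-2*(-2) + 5)))*(-167) = 277 + (1*(10 + (4 + 5)))*(-167) = 277 + (1*(10 + 9))*(-167) = 277 + (1*19)*(-167) = 277 + 19*(-167) = 277 - 3173 = -2896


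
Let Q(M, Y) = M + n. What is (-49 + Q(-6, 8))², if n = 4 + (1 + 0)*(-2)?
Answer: 2809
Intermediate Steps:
n = 2 (n = 4 + 1*(-2) = 4 - 2 = 2)
Q(M, Y) = 2 + M (Q(M, Y) = M + 2 = 2 + M)
(-49 + Q(-6, 8))² = (-49 + (2 - 6))² = (-49 - 4)² = (-53)² = 2809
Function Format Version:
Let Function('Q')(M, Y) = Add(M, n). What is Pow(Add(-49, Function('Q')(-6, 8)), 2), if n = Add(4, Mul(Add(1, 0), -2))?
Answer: 2809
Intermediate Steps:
n = 2 (n = Add(4, Mul(1, -2)) = Add(4, -2) = 2)
Function('Q')(M, Y) = Add(2, M) (Function('Q')(M, Y) = Add(M, 2) = Add(2, M))
Pow(Add(-49, Function('Q')(-6, 8)), 2) = Pow(Add(-49, Add(2, -6)), 2) = Pow(Add(-49, -4), 2) = Pow(-53, 2) = 2809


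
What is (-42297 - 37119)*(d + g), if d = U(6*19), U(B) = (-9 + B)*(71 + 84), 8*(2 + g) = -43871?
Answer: -856829151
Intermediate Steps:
g = -43887/8 (g = -2 + (⅛)*(-43871) = -2 - 43871/8 = -43887/8 ≈ -5485.9)
U(B) = -1395 + 155*B (U(B) = (-9 + B)*155 = -1395 + 155*B)
d = 16275 (d = -1395 + 155*(6*19) = -1395 + 155*114 = -1395 + 17670 = 16275)
(-42297 - 37119)*(d + g) = (-42297 - 37119)*(16275 - 43887/8) = -79416*86313/8 = -856829151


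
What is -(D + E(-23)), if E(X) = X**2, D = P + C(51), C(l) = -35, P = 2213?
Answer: -2707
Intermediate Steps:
D = 2178 (D = 2213 - 35 = 2178)
-(D + E(-23)) = -(2178 + (-23)**2) = -(2178 + 529) = -1*2707 = -2707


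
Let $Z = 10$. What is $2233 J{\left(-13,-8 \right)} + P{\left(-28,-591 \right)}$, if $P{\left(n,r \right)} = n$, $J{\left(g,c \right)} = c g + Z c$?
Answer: $53564$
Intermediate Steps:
$J{\left(g,c \right)} = 10 c + c g$ ($J{\left(g,c \right)} = c g + 10 c = 10 c + c g$)
$2233 J{\left(-13,-8 \right)} + P{\left(-28,-591 \right)} = 2233 \left(- 8 \left(10 - 13\right)\right) - 28 = 2233 \left(\left(-8\right) \left(-3\right)\right) - 28 = 2233 \cdot 24 - 28 = 53592 - 28 = 53564$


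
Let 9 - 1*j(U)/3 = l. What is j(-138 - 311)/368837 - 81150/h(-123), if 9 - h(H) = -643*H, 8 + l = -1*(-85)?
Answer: 997166341/972254332 ≈ 1.0256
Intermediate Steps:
l = 77 (l = -8 - 1*(-85) = -8 + 85 = 77)
h(H) = 9 + 643*H (h(H) = 9 - (-643)*H = 9 + 643*H)
j(U) = -204 (j(U) = 27 - 3*77 = 27 - 231 = -204)
j(-138 - 311)/368837 - 81150/h(-123) = -204/368837 - 81150/(9 + 643*(-123)) = -204*1/368837 - 81150/(9 - 79089) = -204/368837 - 81150/(-79080) = -204/368837 - 81150*(-1/79080) = -204/368837 + 2705/2636 = 997166341/972254332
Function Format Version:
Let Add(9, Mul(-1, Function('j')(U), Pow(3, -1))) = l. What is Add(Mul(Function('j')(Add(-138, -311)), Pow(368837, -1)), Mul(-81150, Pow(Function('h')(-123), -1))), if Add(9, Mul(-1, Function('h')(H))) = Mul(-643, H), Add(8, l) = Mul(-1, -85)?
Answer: Rational(997166341, 972254332) ≈ 1.0256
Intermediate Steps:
l = 77 (l = Add(-8, Mul(-1, -85)) = Add(-8, 85) = 77)
Function('h')(H) = Add(9, Mul(643, H)) (Function('h')(H) = Add(9, Mul(-1, Mul(-643, H))) = Add(9, Mul(643, H)))
Function('j')(U) = -204 (Function('j')(U) = Add(27, Mul(-3, 77)) = Add(27, -231) = -204)
Add(Mul(Function('j')(Add(-138, -311)), Pow(368837, -1)), Mul(-81150, Pow(Function('h')(-123), -1))) = Add(Mul(-204, Pow(368837, -1)), Mul(-81150, Pow(Add(9, Mul(643, -123)), -1))) = Add(Mul(-204, Rational(1, 368837)), Mul(-81150, Pow(Add(9, -79089), -1))) = Add(Rational(-204, 368837), Mul(-81150, Pow(-79080, -1))) = Add(Rational(-204, 368837), Mul(-81150, Rational(-1, 79080))) = Add(Rational(-204, 368837), Rational(2705, 2636)) = Rational(997166341, 972254332)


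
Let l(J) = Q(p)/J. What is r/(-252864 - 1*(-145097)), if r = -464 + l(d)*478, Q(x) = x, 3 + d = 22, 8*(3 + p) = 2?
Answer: 20261/4095146 ≈ 0.0049476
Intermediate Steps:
p = -11/4 (p = -3 + (⅛)*2 = -3 + ¼ = -11/4 ≈ -2.7500)
d = 19 (d = -3 + 22 = 19)
l(J) = -11/(4*J)
r = -20261/38 (r = -464 - 11/4/19*478 = -464 - 11/4*1/19*478 = -464 - 11/76*478 = -464 - 2629/38 = -20261/38 ≈ -533.18)
r/(-252864 - 1*(-145097)) = -20261/(38*(-252864 - 1*(-145097))) = -20261/(38*(-252864 + 145097)) = -20261/38/(-107767) = -20261/38*(-1/107767) = 20261/4095146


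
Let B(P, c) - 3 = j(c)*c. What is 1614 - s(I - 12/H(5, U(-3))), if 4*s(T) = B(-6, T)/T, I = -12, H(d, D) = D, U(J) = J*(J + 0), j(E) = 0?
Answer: 258249/160 ≈ 1614.1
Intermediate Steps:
U(J) = J² (U(J) = J*J = J²)
B(P, c) = 3 (B(P, c) = 3 + 0*c = 3 + 0 = 3)
s(T) = 3/(4*T) (s(T) = (3/T)/4 = 3/(4*T))
1614 - s(I - 12/H(5, U(-3))) = 1614 - 3/(4*(-12 - 12/((-3)²))) = 1614 - 3/(4*(-12 - 12/9)) = 1614 - 3/(4*(-12 - 1*4/3)) = 1614 - 3/(4*(-12 - 4/3)) = 1614 - 3/(4*(-40/3)) = 1614 - 3*(-3)/(4*40) = 1614 - 1*(-9/160) = 1614 + 9/160 = 258249/160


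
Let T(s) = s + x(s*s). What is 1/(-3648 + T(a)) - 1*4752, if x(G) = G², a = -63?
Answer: -74840435999/15749250 ≈ -4752.0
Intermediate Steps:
T(s) = s + s⁴ (T(s) = s + (s*s)² = s + (s²)² = s + s⁴)
1/(-3648 + T(a)) - 1*4752 = 1/(-3648 + (-63 + (-63)⁴)) - 1*4752 = 1/(-3648 + (-63 + 15752961)) - 4752 = 1/(-3648 + 15752898) - 4752 = 1/15749250 - 4752 = -74840435999/15749250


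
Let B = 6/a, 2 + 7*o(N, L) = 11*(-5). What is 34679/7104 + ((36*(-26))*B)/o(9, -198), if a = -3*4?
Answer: -7098667/134976 ≈ -52.592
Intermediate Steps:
a = -12
o(N, L) = -57/7 (o(N, L) = -2/7 + (11*(-5))/7 = -2/7 + (⅐)*(-55) = -2/7 - 55/7 = -57/7)
B = -½ (B = 6/(-12) = 6*(-1/12) = -½ ≈ -0.50000)
34679/7104 + ((36*(-26))*B)/o(9, -198) = 34679/7104 + ((36*(-26))*(-½))/(-57/7) = 34679*(1/7104) - 936*(-½)*(-7/57) = 34679/7104 + 468*(-7/57) = 34679/7104 - 1092/19 = -7098667/134976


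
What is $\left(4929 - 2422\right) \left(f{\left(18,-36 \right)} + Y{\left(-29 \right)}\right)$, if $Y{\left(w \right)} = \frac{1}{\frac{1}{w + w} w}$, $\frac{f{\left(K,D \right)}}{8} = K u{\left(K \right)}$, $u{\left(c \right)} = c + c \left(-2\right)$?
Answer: $-6493130$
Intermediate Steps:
$u{\left(c \right)} = - c$ ($u{\left(c \right)} = c - 2 c = - c$)
$f{\left(K,D \right)} = - 8 K^{2}$ ($f{\left(K,D \right)} = 8 K \left(- K\right) = 8 \left(- K^{2}\right) = - 8 K^{2}$)
$Y{\left(w \right)} = 2$ ($Y{\left(w \right)} = \frac{1}{\frac{1}{2 w} w} = \frac{2 w}{w} = 2$)
$\left(4929 - 2422\right) \left(f{\left(18,-36 \right)} + Y{\left(-29 \right)}\right) = \left(4929 - 2422\right) \left(- 8 \cdot 18^{2} + 2\right) = 2507 \left(\left(-8\right) 324 + 2\right) = 2507 \left(-2592 + 2\right) = 2507 \left(-2590\right) = -6493130$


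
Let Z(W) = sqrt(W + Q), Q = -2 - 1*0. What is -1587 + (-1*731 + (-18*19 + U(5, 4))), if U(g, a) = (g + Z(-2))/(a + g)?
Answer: -23935/9 + 2*I/9 ≈ -2659.4 + 0.22222*I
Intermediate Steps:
Q = -2 (Q = -2 + 0 = -2)
Z(W) = sqrt(-2 + W) (Z(W) = sqrt(W - 2) = sqrt(-2 + W))
U(g, a) = (g + 2*I)/(a + g) (U(g, a) = (g + sqrt(-2 - 2))/(a + g) = (g + sqrt(-4))/(a + g) = (g + 2*I)/(a + g))
-1587 + (-1*731 + (-18*19 + U(5, 4))) = -1587 + (-1*731 + (-18*19 + (5 + 2*I)/(4 + 5))) = -1587 + (-731 + (-342 + (5 + 2*I)/9)) = -1587 + (-731 + (-342 + (5/9 + 2*I/9))) = -1587 + (-731 + (-3073/9 + 2*I/9)) = -1587 + (-9652/9 + 2*I/9) = -23935/9 + 2*I/9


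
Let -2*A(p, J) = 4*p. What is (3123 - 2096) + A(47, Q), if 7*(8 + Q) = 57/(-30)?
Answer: 933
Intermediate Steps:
Q = -579/70 (Q = -8 + (57/(-30))/7 = -8 + (57*(-1/30))/7 = -8 + (1/7)*(-19/10) = -8 - 19/70 = -579/70 ≈ -8.2714)
A(p, J) = -2*p
(3123 - 2096) + A(47, Q) = (3123 - 2096) - 2*47 = 1027 - 94 = 933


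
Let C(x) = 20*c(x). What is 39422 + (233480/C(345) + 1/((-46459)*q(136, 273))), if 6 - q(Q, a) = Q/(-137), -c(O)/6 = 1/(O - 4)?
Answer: -83325176250433/133523166 ≈ -6.2405e+5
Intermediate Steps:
c(O) = -6/(-4 + O) (c(O) = -6/(O - 4) = -6/(-4 + O))
q(Q, a) = 6 + Q/137 (q(Q, a) = 6 - Q/(-137) = 6 - Q*(-1)/137 = 6 - (-1)*Q/137 = 6 + Q/137)
C(x) = -120/(-4 + x) (C(x) = 20*(-6/(-4 + x)) = -120/(-4 + x))
39422 + (233480/C(345) + 1/((-46459)*q(136, 273))) = 39422 + (233480/((-120/(-4 + 345))) + 1/((-46459)*(6 + (1/137)*136))) = 39422 + (233480/((-120/341)) - 1/(46459*(6 + 136/137))) = 39422 + (233480/((-120*1/341)) - 1/(46459*958/137)) = 39422 + (233480/(-120/341) - 1/46459*137/958) = 39422 + (233480*(-341/120) - 137/44507722) = 39422 + (-1990417/3 - 137/44507722) = 39422 - 88588926500485/133523166 = -83325176250433/133523166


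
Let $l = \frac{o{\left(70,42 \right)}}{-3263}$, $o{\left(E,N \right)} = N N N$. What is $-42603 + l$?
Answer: $- \frac{139087677}{3263} \approx -42626.0$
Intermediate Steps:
$o{\left(E,N \right)} = N^{3}$ ($o{\left(E,N \right)} = N^{2} N = N^{3}$)
$l = - \frac{74088}{3263}$ ($l = \frac{42^{3}}{-3263} = 74088 \left(- \frac{1}{3263}\right) = - \frac{74088}{3263} \approx -22.705$)
$-42603 + l = -42603 - \frac{74088}{3263} = - \frac{139087677}{3263}$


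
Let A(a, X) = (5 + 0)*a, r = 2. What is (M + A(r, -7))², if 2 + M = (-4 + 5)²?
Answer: 81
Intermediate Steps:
A(a, X) = 5*a
M = -1 (M = -2 + (-4 + 5)² = -2 + 1² = -2 + 1 = -1)
(M + A(r, -7))² = (-1 + 5*2)² = (-1 + 10)² = 9² = 81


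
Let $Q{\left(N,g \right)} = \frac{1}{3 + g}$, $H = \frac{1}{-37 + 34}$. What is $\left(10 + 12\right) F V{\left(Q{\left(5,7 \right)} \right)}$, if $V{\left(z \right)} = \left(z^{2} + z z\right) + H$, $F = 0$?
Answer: $0$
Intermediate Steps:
$H = - \frac{1}{3}$ ($H = \frac{1}{-3} = - \frac{1}{3} \approx -0.33333$)
$V{\left(z \right)} = - \frac{1}{3} + 2 z^{2}$ ($V{\left(z \right)} = \left(z^{2} + z z\right) - \frac{1}{3} = \left(z^{2} + z^{2}\right) - \frac{1}{3} = 2 z^{2} - \frac{1}{3} = - \frac{1}{3} + 2 z^{2}$)
$\left(10 + 12\right) F V{\left(Q{\left(5,7 \right)} \right)} = \left(10 + 12\right) 0 \left(- \frac{1}{3} + 2 \left(\frac{1}{3 + 7}\right)^{2}\right) = 22 \cdot 0 \left(- \frac{1}{3} + 2 \left(\frac{1}{10}\right)^{2}\right) = 0 \left(- \frac{1}{3} + \frac{2}{100}\right) = 0 \left(- \frac{1}{3} + 2 \cdot \frac{1}{100}\right) = 0 \left(- \frac{1}{3} + \frac{1}{50}\right) = 0 \left(- \frac{47}{150}\right) = 0$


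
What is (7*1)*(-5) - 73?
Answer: -108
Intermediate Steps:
(7*1)*(-5) - 73 = 7*(-5) - 73 = -35 - 73 = -108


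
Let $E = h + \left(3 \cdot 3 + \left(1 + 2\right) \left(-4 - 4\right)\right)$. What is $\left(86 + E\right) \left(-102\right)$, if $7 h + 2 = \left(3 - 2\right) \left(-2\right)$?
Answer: $- \frac{50286}{7} \approx -7183.7$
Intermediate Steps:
$h = - \frac{4}{7}$ ($h = - \frac{2}{7} + \frac{\left(3 - 2\right) \left(-2\right)}{7} = - \frac{2}{7} + \frac{1 \left(-2\right)}{7} = - \frac{2}{7} + \frac{1}{7} \left(-2\right) = - \frac{2}{7} - \frac{2}{7} = - \frac{4}{7} \approx -0.57143$)
$E = - \frac{109}{7}$ ($E = - \frac{4}{7} + \left(3 \cdot 3 + \left(1 + 2\right) \left(-4 - 4\right)\right) = - \frac{4}{7} + \left(9 + 3 \left(-8\right)\right) = - \frac{4}{7} + \left(9 - 24\right) = - \frac{4}{7} - 15 = - \frac{109}{7} \approx -15.571$)
$\left(86 + E\right) \left(-102\right) = \left(86 - \frac{109}{7}\right) \left(-102\right) = \frac{493}{7} \left(-102\right) = - \frac{50286}{7}$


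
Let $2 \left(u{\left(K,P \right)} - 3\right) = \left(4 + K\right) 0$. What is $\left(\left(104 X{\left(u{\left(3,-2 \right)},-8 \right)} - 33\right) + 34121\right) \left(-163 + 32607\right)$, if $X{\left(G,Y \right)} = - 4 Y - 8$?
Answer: $1186931296$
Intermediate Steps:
$u{\left(K,P \right)} = 3$ ($u{\left(K,P \right)} = 3 + \frac{\left(4 + K\right) 0}{2} = 3 + \frac{1}{2} \cdot 0 = 3 + 0 = 3$)
$X{\left(G,Y \right)} = -8 - 4 Y$
$\left(\left(104 X{\left(u{\left(3,-2 \right)},-8 \right)} - 33\right) + 34121\right) \left(-163 + 32607\right) = \left(\left(104 \left(-8 - -32\right) - 33\right) + 34121\right) \left(-163 + 32607\right) = \left(\left(104 \left(-8 + 32\right) - 33\right) + 34121\right) 32444 = \left(\left(104 \cdot 24 - 33\right) + 34121\right) 32444 = \left(\left(2496 - 33\right) + 34121\right) 32444 = \left(2463 + 34121\right) 32444 = 36584 \cdot 32444 = 1186931296$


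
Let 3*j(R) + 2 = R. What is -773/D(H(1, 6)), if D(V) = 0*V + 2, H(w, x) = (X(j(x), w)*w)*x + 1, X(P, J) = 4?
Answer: -773/2 ≈ -386.50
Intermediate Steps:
j(R) = -⅔ + R/3
H(w, x) = 1 + 4*w*x (H(w, x) = (4*w)*x + 1 = 4*w*x + 1 = 1 + 4*w*x)
D(V) = 2 (D(V) = 0 + 2 = 2)
-773/D(H(1, 6)) = -773/2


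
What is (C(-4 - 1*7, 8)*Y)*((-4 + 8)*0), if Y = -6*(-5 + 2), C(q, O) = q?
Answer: 0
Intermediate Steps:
Y = 18 (Y = -6*(-3) = 18)
(C(-4 - 1*7, 8)*Y)*((-4 + 8)*0) = ((-4 - 1*7)*18)*((-4 + 8)*0) = ((-4 - 7)*18)*(4*0) = -11*18*0 = -198*0 = 0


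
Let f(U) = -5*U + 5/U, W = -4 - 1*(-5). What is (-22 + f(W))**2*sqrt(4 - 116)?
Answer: 1936*I*sqrt(7) ≈ 5122.2*I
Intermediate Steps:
W = 1 (W = -4 + 5 = 1)
(-22 + f(W))**2*sqrt(4 - 116) = (-22 + (-5*1 + 5/1))**2*sqrt(4 - 116) = (-22 + (-5 + 5*1))**2*sqrt(-112) = (-22 + (-5 + 5))**2*(4*I*sqrt(7)) = (-22 + 0)**2*(4*I*sqrt(7)) = (-22)**2*(4*I*sqrt(7)) = 484*(4*I*sqrt(7)) = 1936*I*sqrt(7)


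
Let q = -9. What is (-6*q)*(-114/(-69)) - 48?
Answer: 948/23 ≈ 41.217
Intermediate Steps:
(-6*q)*(-114/(-69)) - 48 = (-6*(-9))*(-114/(-69)) - 48 = 54*(-114*(-1/69)) - 48 = 54*(38/23) - 48 = 2052/23 - 48 = 948/23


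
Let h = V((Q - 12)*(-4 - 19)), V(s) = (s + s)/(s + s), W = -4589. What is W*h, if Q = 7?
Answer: -4589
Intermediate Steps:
V(s) = 1 (V(s) = (2*s)/((2*s)) = (2*s)*(1/(2*s)) = 1)
h = 1
W*h = -4589*1 = -4589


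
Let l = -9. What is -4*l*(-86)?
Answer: -3096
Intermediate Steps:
-4*l*(-86) = -4*(-9)*(-86) = 36*(-86) = -3096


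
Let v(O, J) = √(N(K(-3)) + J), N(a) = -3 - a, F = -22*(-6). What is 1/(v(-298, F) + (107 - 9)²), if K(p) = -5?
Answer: 4802/46118341 - √134/92236682 ≈ 0.00010400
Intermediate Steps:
F = 132
v(O, J) = √(2 + J) (v(O, J) = √((-3 - 1*(-5)) + J) = √((-3 + 5) + J) = √(2 + J))
1/(v(-298, F) + (107 - 9)²) = 1/(√(2 + 132) + (107 - 9)²) = 1/(√134 + 98²) = 1/(√134 + 9604) = 1/(9604 + √134)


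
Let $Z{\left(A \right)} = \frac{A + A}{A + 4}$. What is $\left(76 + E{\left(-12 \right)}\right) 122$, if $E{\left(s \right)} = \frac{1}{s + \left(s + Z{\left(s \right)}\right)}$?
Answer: $\frac{194590}{21} \approx 9266.2$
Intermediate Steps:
$Z{\left(A \right)} = \frac{2 A}{4 + A}$
$E{\left(s \right)} = \frac{1}{2 s + \frac{2 s}{4 + s}}$ ($E{\left(s \right)} = \frac{1}{s + \left(s + \frac{2 s}{4 + s}\right)} = \frac{1}{2 s + \frac{2 s}{4 + s}}$)
$\left(76 + E{\left(-12 \right)}\right) 122 = \left(76 + \frac{4 - 12}{2 \left(-12\right) \left(5 - 12\right)}\right) 122 = \left(76 + \frac{1}{2} \left(- \frac{1}{12}\right) \frac{1}{-7} \left(-8\right)\right) 122 = \left(76 + \frac{1}{2} \left(- \frac{1}{12}\right) \left(- \frac{1}{7}\right) \left(-8\right)\right) 122 = \left(76 - \frac{1}{21}\right) 122 = \frac{1595}{21} \cdot 122 = \frac{194590}{21}$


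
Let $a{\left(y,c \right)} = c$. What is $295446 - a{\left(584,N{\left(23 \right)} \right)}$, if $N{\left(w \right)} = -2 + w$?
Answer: $295425$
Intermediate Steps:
$295446 - a{\left(584,N{\left(23 \right)} \right)} = 295446 - \left(-2 + 23\right) = 295446 - 21 = 295425$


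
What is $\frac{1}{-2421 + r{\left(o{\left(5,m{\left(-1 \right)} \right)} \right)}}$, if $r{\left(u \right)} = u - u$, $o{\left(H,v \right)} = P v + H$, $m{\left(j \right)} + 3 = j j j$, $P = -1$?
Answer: $- \frac{1}{2421} \approx -0.00041305$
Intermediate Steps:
$m{\left(j \right)} = -3 + j^{3}$ ($m{\left(j \right)} = -3 + j j j = -3 + j^{2} j = -3 + j^{3}$)
$o{\left(H,v \right)} = H - v$ ($o{\left(H,v \right)} = - v + H = H - v$)
$r{\left(u \right)} = 0$
$\frac{1}{-2421 + r{\left(o{\left(5,m{\left(-1 \right)} \right)} \right)}} = \frac{1}{-2421 + 0} = \frac{1}{-2421} = - \frac{1}{2421}$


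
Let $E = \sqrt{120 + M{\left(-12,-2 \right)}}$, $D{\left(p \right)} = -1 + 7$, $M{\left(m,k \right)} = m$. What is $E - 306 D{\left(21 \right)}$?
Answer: $-1836 + 6 \sqrt{3} \approx -1825.6$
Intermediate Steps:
$D{\left(p \right)} = 6$
$E = 6 \sqrt{3}$ ($E = \sqrt{120 - 12} = \sqrt{108} = 6 \sqrt{3} \approx 10.392$)
$E - 306 D{\left(21 \right)} = 6 \sqrt{3} - 1836 = -1836 + 6 \sqrt{3}$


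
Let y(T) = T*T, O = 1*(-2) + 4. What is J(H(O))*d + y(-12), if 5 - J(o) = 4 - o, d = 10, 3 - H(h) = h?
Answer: 164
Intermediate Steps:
O = 2 (O = -2 + 4 = 2)
H(h) = 3 - h
J(o) = 1 + o (J(o) = 5 - (4 - o) = 5 + (-4 + o) = 1 + o)
y(T) = T²
J(H(O))*d + y(-12) = (1 + (3 - 1*2))*10 + (-12)² = (1 + (3 - 2))*10 + 144 = (1 + 1)*10 + 144 = 2*10 + 144 = 20 + 144 = 164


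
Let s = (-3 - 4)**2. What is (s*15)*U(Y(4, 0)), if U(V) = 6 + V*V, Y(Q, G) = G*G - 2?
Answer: 7350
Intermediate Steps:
s = 49 (s = (-7)**2 = 49)
Y(Q, G) = -2 + G**2 (Y(Q, G) = G**2 - 2 = -2 + G**2)
U(V) = 6 + V**2
(s*15)*U(Y(4, 0)) = (49*15)*(6 + (-2 + 0**2)**2) = 735*(6 + (-2 + 0)**2) = 735*(6 + (-2)**2) = 735*(6 + 4) = 735*10 = 7350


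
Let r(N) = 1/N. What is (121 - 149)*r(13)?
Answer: -28/13 ≈ -2.1538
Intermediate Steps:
(121 - 149)*r(13) = (121 - 149)/13 = -28*1/13 = -28/13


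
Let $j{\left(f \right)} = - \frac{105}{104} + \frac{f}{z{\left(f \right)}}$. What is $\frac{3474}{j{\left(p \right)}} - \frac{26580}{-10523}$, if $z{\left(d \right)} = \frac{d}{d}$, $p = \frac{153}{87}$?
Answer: $\frac{12257295628}{2641273} \approx 4640.7$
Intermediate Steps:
$p = \frac{51}{29}$ ($p = 153 \cdot \frac{1}{87} = \frac{51}{29} \approx 1.7586$)
$z{\left(d \right)} = 1$
$j{\left(f \right)} = - \frac{105}{104} + f$ ($j{\left(f \right)} = - \frac{105}{104} + \frac{f}{1} = \left(-105\right) \frac{1}{104} + f 1 = - \frac{105}{104} + f$)
$\frac{3474}{j{\left(p \right)}} - \frac{26580}{-10523} = \frac{3474}{- \frac{105}{104} + \frac{51}{29}} - \frac{26580}{-10523} = \frac{3474}{\frac{2259}{3016}} - - \frac{26580}{10523} = 3474 \cdot \frac{3016}{2259} + \frac{26580}{10523} = \frac{1164176}{251} + \frac{26580}{10523} = \frac{12257295628}{2641273}$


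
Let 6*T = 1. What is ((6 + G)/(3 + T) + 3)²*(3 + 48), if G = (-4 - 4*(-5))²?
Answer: 135335691/361 ≈ 3.7489e+5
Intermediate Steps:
T = ⅙ (T = (⅙)*1 = ⅙ ≈ 0.16667)
G = 256 (G = (-4 + 20)² = 16² = 256)
((6 + G)/(3 + T) + 3)²*(3 + 48) = ((6 + 256)/(3 + ⅙) + 3)²*(3 + 48) = (262/(19/6) + 3)²*51 = (262*(6/19) + 3)²*51 = (1572/19 + 3)²*51 = (1629/19)²*51 = (2653641/361)*51 = 135335691/361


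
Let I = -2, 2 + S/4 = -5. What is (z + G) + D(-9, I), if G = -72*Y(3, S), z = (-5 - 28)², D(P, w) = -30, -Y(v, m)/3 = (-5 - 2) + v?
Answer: 195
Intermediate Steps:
S = -28 (S = -8 + 4*(-5) = -8 - 20 = -28)
Y(v, m) = 21 - 3*v (Y(v, m) = -3*((-5 - 2) + v) = -3*(-7 + v) = 21 - 3*v)
z = 1089 (z = (-33)² = 1089)
G = -864 (G = -72*(21 - 3*3) = -72*(21 - 9) = -72*12 = -864)
(z + G) + D(-9, I) = (1089 - 864) - 30 = 225 - 30 = 195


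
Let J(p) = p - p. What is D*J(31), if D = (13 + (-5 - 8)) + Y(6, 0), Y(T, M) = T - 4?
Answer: 0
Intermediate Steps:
Y(T, M) = -4 + T
J(p) = 0
D = 2 (D = (13 + (-5 - 8)) + (-4 + 6) = (13 - 13) + 2 = 0 + 2 = 2)
D*J(31) = 2*0 = 0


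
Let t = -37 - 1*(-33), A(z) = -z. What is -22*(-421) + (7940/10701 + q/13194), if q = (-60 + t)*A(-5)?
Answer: 72655211026/7843833 ≈ 9262.7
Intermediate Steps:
t = -4 (t = -37 + 33 = -4)
q = -320 (q = (-60 - 4)*(-1*(-5)) = -64*5 = -320)
-22*(-421) + (7940/10701 + q/13194) = -22*(-421) + (7940/10701 - 320/13194) = 9262 + (7940*(1/10701) - 320*1/13194) = 9262 + (7940/10701 - 160/6597) = 9262 + 5629780/7843833 = 72655211026/7843833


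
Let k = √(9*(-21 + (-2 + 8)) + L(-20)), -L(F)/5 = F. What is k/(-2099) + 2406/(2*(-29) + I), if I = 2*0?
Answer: -1203/29 - I*√35/2099 ≈ -41.483 - 0.0028185*I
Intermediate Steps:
L(F) = -5*F
I = 0
k = I*√35 (k = √(9*(-21 + (-2 + 8)) - 5*(-20)) = √(9*(-21 + 6) + 100) = √(9*(-15) + 100) = √(-135 + 100) = √(-35) = I*√35 ≈ 5.9161*I)
k/(-2099) + 2406/(2*(-29) + I) = (I*√35)/(-2099) + 2406/(2*(-29) + 0) = (I*√35)*(-1/2099) + 2406/(-58 + 0) = -I*√35/2099 + 2406/(-58) = -I*√35/2099 + 2406*(-1/58) = -I*√35/2099 - 1203/29 = -1203/29 - I*√35/2099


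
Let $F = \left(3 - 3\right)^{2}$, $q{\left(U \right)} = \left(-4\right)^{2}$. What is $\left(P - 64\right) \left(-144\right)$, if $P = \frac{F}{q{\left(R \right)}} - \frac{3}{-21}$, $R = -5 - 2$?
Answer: $\frac{64368}{7} \approx 9195.4$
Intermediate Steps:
$R = -7$
$q{\left(U \right)} = 16$
$F = 0$ ($F = 0^{2} = 0$)
$P = \frac{1}{7}$ ($P = \frac{0}{16} - \frac{3}{-21} = 0 \cdot \frac{1}{16} - - \frac{1}{7} = 0 + \frac{1}{7} = \frac{1}{7} \approx 0.14286$)
$\left(P - 64\right) \left(-144\right) = \left(\frac{1}{7} - 64\right) \left(-144\right) = \left(- \frac{447}{7}\right) \left(-144\right) = \frac{64368}{7}$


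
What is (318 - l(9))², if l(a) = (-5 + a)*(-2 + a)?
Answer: 84100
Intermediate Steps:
(318 - l(9))² = (318 - (10 + 9² - 7*9))² = (318 - (10 + 81 - 63))² = (318 - 1*28)² = (318 - 28)² = 290² = 84100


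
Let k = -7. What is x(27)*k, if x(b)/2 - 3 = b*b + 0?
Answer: -10248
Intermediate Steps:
x(b) = 6 + 2*b**2 (x(b) = 6 + 2*(b*b + 0) = 6 + 2*(b**2 + 0) = 6 + 2*b**2)
x(27)*k = (6 + 2*27**2)*(-7) = (6 + 2*729)*(-7) = (6 + 1458)*(-7) = 1464*(-7) = -10248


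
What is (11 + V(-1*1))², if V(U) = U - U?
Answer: 121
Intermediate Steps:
V(U) = 0
(11 + V(-1*1))² = (11 + 0)² = 11² = 121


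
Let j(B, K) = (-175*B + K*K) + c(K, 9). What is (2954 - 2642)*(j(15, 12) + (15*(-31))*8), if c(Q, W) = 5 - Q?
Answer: -1936896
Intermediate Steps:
j(B, K) = 5 + K² - K - 175*B (j(B, K) = (-175*B + K*K) + (5 - K) = (-175*B + K²) + (5 - K) = (K² - 175*B) + (5 - K) = 5 + K² - K - 175*B)
(2954 - 2642)*(j(15, 12) + (15*(-31))*8) = (2954 - 2642)*((5 + 12² - 1*12 - 175*15) + (15*(-31))*8) = 312*((5 + 144 - 12 - 2625) - 465*8) = 312*(-2488 - 3720) = 312*(-6208) = -1936896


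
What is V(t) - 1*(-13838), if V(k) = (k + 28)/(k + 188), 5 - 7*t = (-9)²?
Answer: 428981/31 ≈ 13838.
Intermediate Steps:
t = -76/7 (t = 5/7 - ⅐*(-9)² = 5/7 - ⅐*81 = 5/7 - 81/7 = -76/7 ≈ -10.857)
V(k) = (28 + k)/(188 + k)
V(t) - 1*(-13838) = (28 - 76/7)/(188 - 76/7) - 1*(-13838) = (120/7)/(1240/7) + 13838 = (7/1240)*(120/7) + 13838 = 3/31 + 13838 = 428981/31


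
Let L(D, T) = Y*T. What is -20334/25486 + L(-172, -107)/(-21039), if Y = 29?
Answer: -174361984/268099977 ≈ -0.65036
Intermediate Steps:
L(D, T) = 29*T
-20334/25486 + L(-172, -107)/(-21039) = -20334/25486 + (29*(-107))/(-21039) = -20334*1/25486 - 3103*(-1/21039) = -10167/12743 + 3103/21039 = -174361984/268099977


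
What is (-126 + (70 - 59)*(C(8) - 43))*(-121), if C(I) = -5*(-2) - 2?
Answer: 61831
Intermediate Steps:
C(I) = 8 (C(I) = 10 - 2 = 8)
(-126 + (70 - 59)*(C(8) - 43))*(-121) = (-126 + (70 - 59)*(8 - 43))*(-121) = (-126 + 11*(-35))*(-121) = (-126 - 385)*(-121) = -511*(-121) = 61831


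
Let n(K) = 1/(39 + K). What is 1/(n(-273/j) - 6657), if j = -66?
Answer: -949/6317471 ≈ -0.00015022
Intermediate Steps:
1/(n(-273/j) - 6657) = 1/(1/(39 - 273/(-66)) - 6657) = 1/(1/(39 - 273*(-1/66)) - 6657) = 1/(1/(39 + 91/22) - 6657) = 1/(1/(949/22) - 6657) = 1/(22/949 - 6657) = 1/(-6317471/949) = -949/6317471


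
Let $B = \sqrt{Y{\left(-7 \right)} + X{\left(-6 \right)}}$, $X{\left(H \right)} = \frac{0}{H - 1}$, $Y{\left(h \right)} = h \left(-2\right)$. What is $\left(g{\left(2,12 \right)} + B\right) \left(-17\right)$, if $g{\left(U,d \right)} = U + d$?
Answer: $-238 - 17 \sqrt{14} \approx -301.61$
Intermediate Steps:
$Y{\left(h \right)} = - 2 h$
$X{\left(H \right)} = 0$ ($X{\left(H \right)} = \frac{0}{-1 + H} = 0$)
$B = \sqrt{14}$ ($B = \sqrt{\left(-2\right) \left(-7\right) + 0} = \sqrt{14 + 0} = \sqrt{14} \approx 3.7417$)
$\left(g{\left(2,12 \right)} + B\right) \left(-17\right) = \left(\left(2 + 12\right) + \sqrt{14}\right) \left(-17\right) = \left(14 + \sqrt{14}\right) \left(-17\right) = -238 - 17 \sqrt{14}$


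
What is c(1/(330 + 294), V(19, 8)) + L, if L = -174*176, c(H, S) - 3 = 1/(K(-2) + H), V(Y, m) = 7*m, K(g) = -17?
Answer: -324797571/10607 ≈ -30621.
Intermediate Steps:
c(H, S) = 3 + 1/(-17 + H)
L = -30624
c(1/(330 + 294), V(19, 8)) + L = (-50 + 3/(330 + 294))/(-17 + 1/(330 + 294)) - 30624 = (-50 + 3/624)/(-17 + 1/624) - 30624 = (-50 + 3*(1/624))/(-17 + 1/624) - 30624 = (-50 + 1/208)/(-10607/624) - 30624 = -624/10607*(-10399/208) - 30624 = 31197/10607 - 30624 = -324797571/10607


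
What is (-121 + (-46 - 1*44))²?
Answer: 44521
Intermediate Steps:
(-121 + (-46 - 1*44))² = (-121 + (-46 - 44))² = (-121 - 90)² = (-211)² = 44521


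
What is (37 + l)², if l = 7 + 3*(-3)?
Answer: 1225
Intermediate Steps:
l = -2 (l = 7 - 9 = -2)
(37 + l)² = (37 - 2)² = 35² = 1225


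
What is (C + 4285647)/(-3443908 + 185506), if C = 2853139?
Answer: -3569393/1629201 ≈ -2.1909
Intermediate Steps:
(C + 4285647)/(-3443908 + 185506) = (2853139 + 4285647)/(-3443908 + 185506) = 7138786/(-3258402) = 7138786*(-1/3258402) = -3569393/1629201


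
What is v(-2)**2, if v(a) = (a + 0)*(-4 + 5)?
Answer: 4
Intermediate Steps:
v(a) = a (v(a) = a*1 = a)
v(-2)**2 = (-2)**2 = 4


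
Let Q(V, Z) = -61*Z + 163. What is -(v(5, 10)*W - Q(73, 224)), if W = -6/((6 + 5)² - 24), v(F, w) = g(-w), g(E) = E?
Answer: -1309657/97 ≈ -13502.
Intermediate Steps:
Q(V, Z) = 163 - 61*Z
v(F, w) = -w
W = -6/97 (W = -6/(11² - 24) = -6/(121 - 24) = -6/97 ≈ -0.061856)
-(v(5, 10)*W - Q(73, 224)) = -(-1*10*(-6/97) - (163 - 61*224)) = -(-10*(-6/97) - (163 - 13664)) = -(60/97 - 1*(-13501)) = -(60/97 + 13501) = -1*1309657/97 = -1309657/97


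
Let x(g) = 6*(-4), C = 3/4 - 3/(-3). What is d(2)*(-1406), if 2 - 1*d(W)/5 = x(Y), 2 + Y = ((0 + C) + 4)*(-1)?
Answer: -182780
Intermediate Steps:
C = 7/4 (C = 3*(¼) - 3*(-⅓) = ¾ + 1 = 7/4 ≈ 1.7500)
Y = -31/4 (Y = -2 + ((0 + 7/4) + 4)*(-1) = -2 + (7/4 + 4)*(-1) = -2 + (23/4)*(-1) = -2 - 23/4 = -31/4 ≈ -7.7500)
x(g) = -24
d(W) = 130 (d(W) = 10 - 5*(-24) = 10 + 120 = 130)
d(2)*(-1406) = 130*(-1406) = -182780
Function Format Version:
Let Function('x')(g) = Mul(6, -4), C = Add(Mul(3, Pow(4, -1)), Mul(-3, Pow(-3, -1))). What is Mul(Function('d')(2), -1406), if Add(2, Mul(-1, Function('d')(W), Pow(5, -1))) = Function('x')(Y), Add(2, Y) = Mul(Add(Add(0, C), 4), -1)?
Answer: -182780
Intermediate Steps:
C = Rational(7, 4) (C = Add(Mul(3, Rational(1, 4)), Mul(-3, Rational(-1, 3))) = Add(Rational(3, 4), 1) = Rational(7, 4) ≈ 1.7500)
Y = Rational(-31, 4) (Y = Add(-2, Mul(Add(Add(0, Rational(7, 4)), 4), -1)) = Add(-2, Mul(Add(Rational(7, 4), 4), -1)) = Add(-2, Mul(Rational(23, 4), -1)) = Add(-2, Rational(-23, 4)) = Rational(-31, 4) ≈ -7.7500)
Function('x')(g) = -24
Function('d')(W) = 130 (Function('d')(W) = Add(10, Mul(-5, -24)) = Add(10, 120) = 130)
Mul(Function('d')(2), -1406) = Mul(130, -1406) = -182780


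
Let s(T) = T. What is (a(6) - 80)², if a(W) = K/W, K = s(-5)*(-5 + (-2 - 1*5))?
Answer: 4900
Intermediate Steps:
K = 60 (K = -5*(-5 + (-2 - 1*5)) = -5*(-5 + (-2 - 5)) = -5*(-5 - 7) = -5*(-12) = 60)
a(W) = 60/W
(a(6) - 80)² = (60/6 - 80)² = (60*(⅙) - 80)² = (10 - 80)² = (-70)² = 4900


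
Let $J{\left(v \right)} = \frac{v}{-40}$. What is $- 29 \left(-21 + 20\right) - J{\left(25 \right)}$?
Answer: $\frac{237}{8} \approx 29.625$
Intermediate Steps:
$J{\left(v \right)} = - \frac{v}{40}$ ($J{\left(v \right)} = v \left(- \frac{1}{40}\right) = - \frac{v}{40}$)
$- 29 \left(-21 + 20\right) - J{\left(25 \right)} = - 29 \left(-21 + 20\right) - \left(- \frac{1}{40}\right) 25 = \left(-29\right) \left(-1\right) - - \frac{5}{8} = 29 + \frac{5}{8} = \frac{237}{8}$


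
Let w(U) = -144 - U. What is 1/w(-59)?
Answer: -1/85 ≈ -0.011765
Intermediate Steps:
1/w(-59) = 1/(-144 - 1*(-59)) = 1/(-144 + 59) = 1/(-85) = -1/85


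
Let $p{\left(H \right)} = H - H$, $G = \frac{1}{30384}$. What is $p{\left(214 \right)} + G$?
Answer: $\frac{1}{30384} \approx 3.2912 \cdot 10^{-5}$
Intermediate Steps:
$G = \frac{1}{30384} \approx 3.2912 \cdot 10^{-5}$
$p{\left(H \right)} = 0$
$p{\left(214 \right)} + G = 0 + \frac{1}{30384} = \frac{1}{30384}$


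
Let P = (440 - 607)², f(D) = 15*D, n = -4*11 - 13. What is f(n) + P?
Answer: 27034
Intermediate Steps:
n = -57 (n = -44 - 13 = -57)
P = 27889 (P = (-167)² = 27889)
f(n) + P = 15*(-57) + 27889 = -855 + 27889 = 27034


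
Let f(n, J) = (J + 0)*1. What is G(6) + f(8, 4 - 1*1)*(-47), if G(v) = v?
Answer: -135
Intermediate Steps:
f(n, J) = J (f(n, J) = J*1 = J)
G(6) + f(8, 4 - 1*1)*(-47) = 6 + (4 - 1*1)*(-47) = 6 + (4 - 1)*(-47) = 6 + 3*(-47) = 6 - 141 = -135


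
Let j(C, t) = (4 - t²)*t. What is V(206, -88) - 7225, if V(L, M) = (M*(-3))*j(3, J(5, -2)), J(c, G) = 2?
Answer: -7225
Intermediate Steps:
j(C, t) = t*(4 - t²)
V(L, M) = 0 (V(L, M) = (M*(-3))*(2*(4 - 1*2²)) = (-3*M)*(2*(4 - 1*4)) = (-3*M)*(2*(4 - 4)) = (-3*M)*(2*0) = -3*M*0 = 0)
V(206, -88) - 7225 = 0 - 7225 = -7225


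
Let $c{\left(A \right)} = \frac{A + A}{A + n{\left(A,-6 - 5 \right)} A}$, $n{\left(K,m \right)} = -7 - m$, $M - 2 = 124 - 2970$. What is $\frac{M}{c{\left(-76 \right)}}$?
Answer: $-7110$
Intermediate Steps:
$M = -2844$ ($M = 2 + \left(124 - 2970\right) = 2 - 2846 = -2844$)
$c{\left(A \right)} = \frac{2}{5}$ ($c{\left(A \right)} = \frac{A + A}{A + \left(-7 - \left(-6 - 5\right)\right) A} = \frac{2 A}{A + \left(-7 - \left(-6 - 5\right)\right) A} = \frac{2 A}{A + \left(-7 - -11\right) A} = \frac{2 A}{A + \left(-7 + 11\right) A} = \frac{2 A}{A + 4 A} = \frac{2 A}{5 A} = 2 A \frac{1}{5 A} = \frac{2}{5}$)
$\frac{M}{c{\left(-76 \right)}} = - \frac{2844}{\frac{2}{5}} = \left(-2844\right) \frac{5}{2} = -7110$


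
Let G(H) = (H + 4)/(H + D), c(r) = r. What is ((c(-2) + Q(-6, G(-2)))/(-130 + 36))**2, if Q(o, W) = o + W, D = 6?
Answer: 225/35344 ≈ 0.0063660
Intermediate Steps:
G(H) = (4 + H)/(6 + H) (G(H) = (H + 4)/(H + 6) = (4 + H)/(6 + H))
Q(o, W) = W + o
((c(-2) + Q(-6, G(-2)))/(-130 + 36))**2 = ((-2 + ((4 - 2)/(6 - 2) - 6))/(-130 + 36))**2 = ((-2 + (2/4 - 6))/(-94))**2 = ((-2 + ((1/4)*2 - 6))*(-1/94))**2 = ((-2 + (1/2 - 6))*(-1/94))**2 = ((-2 - 11/2)*(-1/94))**2 = (-15/2*(-1/94))**2 = (15/188)**2 = 225/35344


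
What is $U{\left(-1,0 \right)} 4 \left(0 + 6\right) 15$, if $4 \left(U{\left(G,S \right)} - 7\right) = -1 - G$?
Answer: $2520$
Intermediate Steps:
$U{\left(G,S \right)} = \frac{27}{4} - \frac{G}{4}$ ($U{\left(G,S \right)} = 7 + \frac{-1 - G}{4} = 7 - \left(\frac{1}{4} + \frac{G}{4}\right) = \frac{27}{4} - \frac{G}{4}$)
$U{\left(-1,0 \right)} 4 \left(0 + 6\right) 15 = \left(\frac{27}{4} - - \frac{1}{4}\right) 4 \left(0 + 6\right) 15 = \left(\frac{27}{4} + \frac{1}{4}\right) 4 \cdot 6 \cdot 15 = 7 \cdot 24 \cdot 15 = 168 \cdot 15 = 2520$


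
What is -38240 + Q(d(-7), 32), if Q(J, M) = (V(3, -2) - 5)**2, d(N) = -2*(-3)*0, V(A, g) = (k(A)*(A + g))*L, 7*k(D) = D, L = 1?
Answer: -1872736/49 ≈ -38219.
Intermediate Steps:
k(D) = D/7
V(A, g) = A*(A + g)/7 (V(A, g) = ((A/7)*(A + g))*1 = (A*(A + g)/7)*1 = A*(A + g)/7)
d(N) = 0 (d(N) = 6*0 = 0)
Q(J, M) = 1024/49 (Q(J, M) = ((1/7)*3*(3 - 2) - 5)**2 = ((1/7)*3*1 - 5)**2 = (3/7 - 5)**2 = (-32/7)**2 = 1024/49)
-38240 + Q(d(-7), 32) = -38240 + 1024/49 = -1872736/49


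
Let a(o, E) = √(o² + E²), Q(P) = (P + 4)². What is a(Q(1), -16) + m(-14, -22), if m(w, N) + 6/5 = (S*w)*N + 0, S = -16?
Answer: -24646/5 + √881 ≈ -4899.5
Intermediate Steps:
Q(P) = (4 + P)²
m(w, N) = -6/5 - 16*N*w (m(w, N) = -6/5 + ((-16*w)*N + 0) = -6/5 + (-16*N*w + 0) = -6/5 - 16*N*w)
a(o, E) = √(E² + o²)
a(Q(1), -16) + m(-14, -22) = √((-16)² + ((4 + 1)²)²) + (-6/5 - 16*(-22)*(-14)) = √(256 + (5²)²) + (-6/5 - 4928) = √(256 + 25²) - 24646/5 = √(256 + 625) - 24646/5 = √881 - 24646/5 = -24646/5 + √881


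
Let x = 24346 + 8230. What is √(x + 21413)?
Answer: √53989 ≈ 232.36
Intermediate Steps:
x = 32576
√(x + 21413) = √(32576 + 21413) = √53989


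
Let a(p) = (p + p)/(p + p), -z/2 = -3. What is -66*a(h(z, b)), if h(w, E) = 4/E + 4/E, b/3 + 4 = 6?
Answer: -66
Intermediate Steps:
b = 6 (b = -12 + 3*6 = -12 + 18 = 6)
z = 6 (z = -2*(-3) = 6)
h(w, E) = 8/E
a(p) = 1 (a(p) = (2*p)/((2*p)) = (2*p)*(1/(2*p)) = 1)
-66*a(h(z, b)) = -66*1 = -66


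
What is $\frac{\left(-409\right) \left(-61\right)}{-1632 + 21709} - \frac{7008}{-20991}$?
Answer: $\frac{221468025}{140478769} \approx 1.5765$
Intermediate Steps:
$\frac{\left(-409\right) \left(-61\right)}{-1632 + 21709} - \frac{7008}{-20991} = \frac{24949}{20077} - - \frac{2336}{6997} = 24949 \cdot \frac{1}{20077} + \frac{2336}{6997} = \frac{24949}{20077} + \frac{2336}{6997} = \frac{221468025}{140478769}$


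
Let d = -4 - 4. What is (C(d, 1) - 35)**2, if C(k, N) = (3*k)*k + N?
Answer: 24964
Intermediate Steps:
d = -8
C(k, N) = N + 3*k**2 (C(k, N) = 3*k**2 + N = N + 3*k**2)
(C(d, 1) - 35)**2 = ((1 + 3*(-8)**2) - 35)**2 = ((1 + 3*64) - 35)**2 = ((1 + 192) - 35)**2 = (193 - 35)**2 = 158**2 = 24964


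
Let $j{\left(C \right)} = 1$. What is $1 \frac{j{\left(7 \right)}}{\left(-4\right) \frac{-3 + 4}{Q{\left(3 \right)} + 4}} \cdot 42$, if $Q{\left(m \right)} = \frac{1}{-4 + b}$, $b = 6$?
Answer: $- \frac{189}{4} \approx -47.25$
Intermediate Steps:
$Q{\left(m \right)} = \frac{1}{2}$ ($Q{\left(m \right)} = \frac{1}{-4 + 6} = \frac{1}{2}$)
$1 \frac{j{\left(7 \right)}}{\left(-4\right) \frac{-3 + 4}{Q{\left(3 \right)} + 4}} \cdot 42 = 1 \cdot 1 \frac{1}{\left(-4\right) \frac{-3 + 4}{\frac{1}{2} + 4}} \cdot 42 = 1 \cdot 1 \frac{1}{\left(-4\right) 1 \frac{1}{\frac{9}{2}}} \cdot 42 = 1 \cdot 1 \frac{1}{\left(-4\right) 1 \cdot \frac{2}{9}} \cdot 42 = 1 \cdot 1 \frac{1}{\left(-4\right) \frac{2}{9}} \cdot 42 = 1 \cdot 1 \frac{1}{- \frac{8}{9}} \cdot 42 = 1 \cdot 1 \left(- \frac{9}{8}\right) 42 = 1 \left(- \frac{9}{8}\right) 42 = \left(- \frac{9}{8}\right) 42 = - \frac{189}{4}$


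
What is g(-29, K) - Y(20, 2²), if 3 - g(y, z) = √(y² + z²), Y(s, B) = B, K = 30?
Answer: -1 - √1741 ≈ -42.725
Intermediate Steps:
g(y, z) = 3 - √(y² + z²)
g(-29, K) - Y(20, 2²) = (3 - √((-29)² + 30²)) - 1*2² = (3 - √(841 + 900)) - 1*4 = (3 - √1741) - 4 = -1 - √1741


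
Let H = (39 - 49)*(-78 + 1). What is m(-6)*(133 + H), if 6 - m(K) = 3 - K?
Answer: -2709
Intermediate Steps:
m(K) = 3 + K (m(K) = 6 - (3 - K) = 6 + (-3 + K) = 3 + K)
H = 770 (H = -10*(-77) = 770)
m(-6)*(133 + H) = (3 - 6)*(133 + 770) = -3*903 = -2709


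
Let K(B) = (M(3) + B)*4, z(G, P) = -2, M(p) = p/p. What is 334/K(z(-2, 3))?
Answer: -167/2 ≈ -83.500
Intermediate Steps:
M(p) = 1
K(B) = 4 + 4*B (K(B) = (1 + B)*4 = 4 + 4*B)
334/K(z(-2, 3)) = 334/(4 + 4*(-2)) = 334/(4 - 8) = 334/(-4) = 334*(-¼) = -167/2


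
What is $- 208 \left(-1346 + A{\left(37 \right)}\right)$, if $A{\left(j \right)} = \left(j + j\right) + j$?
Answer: $256880$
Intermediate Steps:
$A{\left(j \right)} = 3 j$ ($A{\left(j \right)} = 2 j + j = 3 j$)
$- 208 \left(-1346 + A{\left(37 \right)}\right) = - 208 \left(-1346 + 3 \cdot 37\right) = - 208 \left(-1346 + 111\right) = \left(-208\right) \left(-1235\right) = 256880$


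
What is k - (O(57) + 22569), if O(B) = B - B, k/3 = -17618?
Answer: -75423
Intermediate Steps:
k = -52854 (k = 3*(-17618) = -52854)
O(B) = 0
k - (O(57) + 22569) = -52854 - (0 + 22569) = -52854 - 1*22569 = -52854 - 22569 = -75423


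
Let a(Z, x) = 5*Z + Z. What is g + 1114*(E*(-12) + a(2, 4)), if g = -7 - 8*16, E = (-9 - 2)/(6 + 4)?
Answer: 139689/5 ≈ 27938.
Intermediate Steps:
E = -11/10 ≈ -1.1000
a(Z, x) = 6*Z
g = -135 (g = -7 - 128 = -135)
g + 1114*(E*(-12) + a(2, 4)) = -135 + 1114*(-11/10*(-12) + 6*2) = -135 + 1114*(66/5 + 12) = -135 + 1114*(126/5) = -135 + 140364/5 = 139689/5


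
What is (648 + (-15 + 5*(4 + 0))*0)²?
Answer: 419904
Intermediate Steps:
(648 + (-15 + 5*(4 + 0))*0)² = (648 + (-15 + 5*4)*0)² = (648 + (-15 + 20)*0)² = (648 + 5*0)² = (648 + 0)² = 648² = 419904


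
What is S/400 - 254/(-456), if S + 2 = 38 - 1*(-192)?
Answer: 1606/1425 ≈ 1.1270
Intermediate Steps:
S = 228 (S = -2 + (38 - 1*(-192)) = -2 + (38 + 192) = -2 + 230 = 228)
S/400 - 254/(-456) = 228/400 - 254/(-456) = 228*(1/400) - 254*(-1/456) = 57/100 + 127/228 = 1606/1425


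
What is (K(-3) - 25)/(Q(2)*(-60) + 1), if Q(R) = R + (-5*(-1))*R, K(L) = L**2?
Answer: 16/719 ≈ 0.022253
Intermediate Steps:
Q(R) = 6*R (Q(R) = R + 5*R = 6*R)
(K(-3) - 25)/(Q(2)*(-60) + 1) = ((-3)**2 - 25)/((6*2)*(-60) + 1) = (9 - 25)/(12*(-60) + 1) = -16/(-720 + 1) = -16/(-719) = -16*(-1/719) = 16/719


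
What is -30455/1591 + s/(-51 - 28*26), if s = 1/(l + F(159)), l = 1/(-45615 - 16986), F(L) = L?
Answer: -236142738923501/12336330296062 ≈ -19.142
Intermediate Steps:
l = -1/62601 (l = 1/(-62601) = -1/62601 ≈ -1.5974e-5)
s = 62601/9953558 (s = 1/(-1/62601 + 159) = 1/(9953558/62601) = 62601/9953558 ≈ 0.0062893)
-30455/1591 + s/(-51 - 28*26) = -30455/1591 + 62601/(9953558*(-51 - 28*26)) = -30455*1/1591 + 62601/(9953558*(-51 - 728)) = -30455/1591 + (62601/9953558)/(-779) = -30455/1591 + (62601/9953558)*(-1/779) = -30455/1591 - 62601/7753821682 = -236142738923501/12336330296062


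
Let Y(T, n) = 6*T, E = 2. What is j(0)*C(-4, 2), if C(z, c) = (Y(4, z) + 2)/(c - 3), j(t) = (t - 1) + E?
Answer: -26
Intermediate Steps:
j(t) = 1 + t (j(t) = (t - 1) + 2 = (-1 + t) + 2 = 1 + t)
C(z, c) = 26/(-3 + c) (C(z, c) = (6*4 + 2)/(c - 3) = (24 + 2)/(-3 + c) = 26/(-3 + c))
j(0)*C(-4, 2) = (1 + 0)*(26/(-3 + 2)) = 1*(26/(-1)) = 1*(26*(-1)) = 1*(-26) = -26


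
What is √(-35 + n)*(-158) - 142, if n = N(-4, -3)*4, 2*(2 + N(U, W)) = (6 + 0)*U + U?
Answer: -142 - 474*I*√11 ≈ -142.0 - 1572.1*I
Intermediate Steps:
N(U, W) = -2 + 7*U/2 (N(U, W) = -2 + ((6 + 0)*U + U)/2 = -2 + (6*U + U)/2 = -2 + (7*U)/2 = -2 + 7*U/2)
n = -64 (n = (-2 + (7/2)*(-4))*4 = (-2 - 14)*4 = -16*4 = -64)
√(-35 + n)*(-158) - 142 = √(-35 - 64)*(-158) - 142 = √(-99)*(-158) - 142 = (3*I*√11)*(-158) - 142 = -474*I*√11 - 142 = -142 - 474*I*√11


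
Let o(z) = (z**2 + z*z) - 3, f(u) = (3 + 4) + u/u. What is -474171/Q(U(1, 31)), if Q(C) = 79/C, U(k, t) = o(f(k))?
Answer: -59271375/79 ≈ -7.5027e+5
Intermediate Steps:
f(u) = 8 (f(u) = 7 + 1 = 8)
o(z) = -3 + 2*z**2 (o(z) = (z**2 + z**2) - 3 = 2*z**2 - 3 = -3 + 2*z**2)
U(k, t) = 125 (U(k, t) = -3 + 2*8**2 = -3 + 2*64 = -3 + 128 = 125)
-474171/Q(U(1, 31)) = -474171/(79/125) = -474171/(79*(1/125)) = -474171/79/125 = -474171*125/79 = -59271375/79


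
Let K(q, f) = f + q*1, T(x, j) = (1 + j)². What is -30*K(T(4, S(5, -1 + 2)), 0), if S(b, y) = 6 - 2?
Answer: -750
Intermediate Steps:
S(b, y) = 4
K(q, f) = f + q
-30*K(T(4, S(5, -1 + 2)), 0) = -30*(0 + (1 + 4)²) = -30*(0 + 5²) = -30*(0 + 25) = -30*25 = -750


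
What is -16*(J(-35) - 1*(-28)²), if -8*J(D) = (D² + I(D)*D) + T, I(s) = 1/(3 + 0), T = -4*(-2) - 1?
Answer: 44954/3 ≈ 14985.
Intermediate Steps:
T = 7 (T = 8 - 1 = 7)
I(s) = ⅓ (I(s) = 1/3 = ⅓)
J(D) = -7/8 - D²/8 - D/24 (J(D) = -((D² + D/3) + 7)/8 = -(7 + D² + D/3)/8 = -7/8 - D²/8 - D/24)
-16*(J(-35) - 1*(-28)²) = -16*((-7/8 - ⅛*(-35)² - 1/24*(-35)) - 1*(-28)²) = -16*((-7/8 - ⅛*1225 + 35/24) - 1*784) = -16*((-7/8 - 1225/8 + 35/24) - 784) = -16*(-3661/24 - 784) = -16*(-22477/24) = 44954/3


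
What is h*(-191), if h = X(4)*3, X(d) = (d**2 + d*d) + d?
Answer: -20628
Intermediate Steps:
X(d) = d + 2*d**2 (X(d) = (d**2 + d**2) + d = 2*d**2 + d = d + 2*d**2)
h = 108 (h = (4*(1 + 2*4))*3 = (4*(1 + 8))*3 = (4*9)*3 = 36*3 = 108)
h*(-191) = 108*(-191) = -20628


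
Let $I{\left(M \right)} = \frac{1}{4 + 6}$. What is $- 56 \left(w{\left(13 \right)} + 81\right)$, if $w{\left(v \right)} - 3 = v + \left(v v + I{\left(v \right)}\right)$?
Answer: $- \frac{74508}{5} \approx -14902.0$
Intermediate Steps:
$I{\left(M \right)} = \frac{1}{10}$
$w{\left(v \right)} = \frac{31}{10} + v + v^{2}$ ($w{\left(v \right)} = 3 + \left(v + \left(v v + \frac{1}{10}\right)\right) = 3 + \left(v + \left(v^{2} + \frac{1}{10}\right)\right) = 3 + \left(v + \left(\frac{1}{10} + v^{2}\right)\right) = 3 + \left(\frac{1}{10} + v + v^{2}\right) = \frac{31}{10} + v + v^{2}$)
$- 56 \left(w{\left(13 \right)} + 81\right) = - 56 \left(\left(\frac{31}{10} + 13 + 13^{2}\right) + 81\right) = - 56 \left(\left(\frac{31}{10} + 13 + 169\right) + 81\right) = - 56 \left(\frac{1851}{10} + 81\right) = \left(-56\right) \frac{2661}{10} = - \frac{74508}{5}$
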